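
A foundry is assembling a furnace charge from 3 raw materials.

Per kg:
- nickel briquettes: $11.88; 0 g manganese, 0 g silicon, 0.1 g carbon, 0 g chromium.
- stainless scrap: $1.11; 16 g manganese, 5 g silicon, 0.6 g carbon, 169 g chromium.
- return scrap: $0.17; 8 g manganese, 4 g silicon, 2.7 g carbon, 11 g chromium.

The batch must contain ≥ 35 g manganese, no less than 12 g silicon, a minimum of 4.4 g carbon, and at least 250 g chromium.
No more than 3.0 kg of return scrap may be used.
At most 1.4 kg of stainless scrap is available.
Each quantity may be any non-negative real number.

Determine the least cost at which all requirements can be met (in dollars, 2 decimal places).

$1.80

This is a linear program. Let x1 = kg of nickel briquettes, x2 = kg of stainless scrap, x3 = kg of return scrap.
Minimize 11.88x1 + 1.11x2 + 0.17x3 s.t.:
  16x2 + 8x3 ≥ 35   (manganese)
  5x2 + 4x3 ≥ 12   (silicon)
  0.1x1 + 0.6x2 + 2.7x3 ≥ 4.4   (carbon)
  169x2 + 11x3 ≥ 250   (chromium)
  x3 ≤ 3
  x2 ≤ 1.4
  x1, x2, x3 ≥ 0.
The optimal basis is {stainless scrap, return scrap}; nickel briquettes drops out. There the manganese and chromium constraints are tight.
That vertex is x2 = 1.373, x3 = 1.628.
Objective = 1.11·1.373 + 0.17·1.628 = 1.8008.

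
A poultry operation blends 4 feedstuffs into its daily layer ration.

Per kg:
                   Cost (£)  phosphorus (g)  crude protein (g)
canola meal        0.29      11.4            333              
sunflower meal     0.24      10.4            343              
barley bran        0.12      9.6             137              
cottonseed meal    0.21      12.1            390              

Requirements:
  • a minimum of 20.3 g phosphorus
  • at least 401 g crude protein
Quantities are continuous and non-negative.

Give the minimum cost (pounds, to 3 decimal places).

£0.284

Let x1 = kg of canola meal, x2 = kg of sunflower meal, x3 = kg of barley bran, x4 = kg of cottonseed meal.
Minimize 0.29x1 + 0.24x2 + 0.12x3 + 0.21x4 s.t.:
  11.4x1 + 10.4x2 + 9.6x3 + 12.1x4 ≥ 20.3   (phosphorus)
  333x1 + 343x2 + 137x3 + 390x4 ≥ 401   (crude protein)
  x1, x2, x3, x4 ≥ 0.
The minimum-cost mix takes nothing from canola meal, sunflower meal — only barley bran, cottonseed meal. Binding constraints: phosphorus and crude protein.
Optimal quantities: barley bran = 1.469 kg, cottonseed meal = 0.5122 kg.
Total cost: 0.12·1.469 + 0.21·0.5122 = 0.28384.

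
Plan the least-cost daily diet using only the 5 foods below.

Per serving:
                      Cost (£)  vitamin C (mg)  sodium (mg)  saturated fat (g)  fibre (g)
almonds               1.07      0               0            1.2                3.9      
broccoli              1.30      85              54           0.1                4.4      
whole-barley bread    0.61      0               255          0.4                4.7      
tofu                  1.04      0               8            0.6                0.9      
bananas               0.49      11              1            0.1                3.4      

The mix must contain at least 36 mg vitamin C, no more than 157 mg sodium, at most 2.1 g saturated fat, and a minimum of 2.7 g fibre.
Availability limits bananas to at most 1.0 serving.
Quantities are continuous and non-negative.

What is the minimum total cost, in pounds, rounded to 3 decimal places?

£0.646

Let x1 = servings of almonds, x2 = servings of broccoli, x3 = servings of whole-barley bread, x4 = servings of tofu, x5 = servings of bananas.
Minimize 1.07x1 + 1.3x2 + 0.61x3 + 1.04x4 + 0.49x5 s.t.:
  85x2 + 11x5 ≥ 36   (vitamin C)
  54x2 + 255x3 + 8x4 + 1x5 ≤ 157   (sodium)
  1.2x1 + 0.1x2 + 0.4x3 + 0.6x4 + 0.1x5 ≤ 2.1   (saturated fat)
  3.9x1 + 4.4x2 + 4.7x3 + 0.9x4 + 3.4x5 ≥ 2.7   (fibre)
  x5 ≤ 1
  x1, x2, x3, x4, x5 ≥ 0.
The cheapest feasible vertex uses only broccoli, bananas; almonds, whole-barley bread, tofu are not used. There the vitamin C and fibre constraints are tight.
Solving gives x2 = 0.3853, x5 = 0.2955.
Hence cost = 1.3·0.3853 + 0.49·0.2955 = £0.64569.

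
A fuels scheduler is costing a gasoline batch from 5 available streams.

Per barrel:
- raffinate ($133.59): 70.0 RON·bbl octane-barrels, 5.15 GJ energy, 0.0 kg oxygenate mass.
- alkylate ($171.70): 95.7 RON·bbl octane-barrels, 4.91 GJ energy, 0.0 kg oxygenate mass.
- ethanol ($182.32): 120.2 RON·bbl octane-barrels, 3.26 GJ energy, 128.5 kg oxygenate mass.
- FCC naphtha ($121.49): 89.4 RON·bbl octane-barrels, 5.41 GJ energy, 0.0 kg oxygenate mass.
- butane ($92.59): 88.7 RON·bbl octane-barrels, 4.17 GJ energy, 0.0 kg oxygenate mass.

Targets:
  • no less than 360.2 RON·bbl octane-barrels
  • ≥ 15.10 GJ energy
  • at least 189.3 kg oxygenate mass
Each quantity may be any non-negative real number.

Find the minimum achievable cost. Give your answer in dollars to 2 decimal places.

$497.23

Treat it as an LP. Let x1 = barrels of raffinate, x2 = barrels of alkylate, x3 = barrels of ethanol, x4 = barrels of FCC naphtha, x5 = barrels of butane.
min 133.59x1 + 171.7x2 + 182.32x3 + 121.49x4 + 92.59x5 s.t.:
  70x1 + 95.7x2 + 120.2x3 + 89.4x4 + 88.7x5 ≥ 360.2   (octane-barrels)
  5.15x1 + 4.91x2 + 3.26x3 + 5.41x4 + 4.17x5 ≥ 15.1   (energy)
  128.5x3 ≥ 189.3   (oxygenate mass)
  x1, x2, x3, x4, x5 ≥ 0.
At the optimum only ethanol, butane are positive (raffinate, alkylate, FCC naphtha = 0). The energy and oxygenate mass requirements are met with equality.
That vertex is x3 = 1.47315, x5 = 2.46943.
Hence cost = 182.32·1.47315 + 92.59·2.46943 = $497.2292.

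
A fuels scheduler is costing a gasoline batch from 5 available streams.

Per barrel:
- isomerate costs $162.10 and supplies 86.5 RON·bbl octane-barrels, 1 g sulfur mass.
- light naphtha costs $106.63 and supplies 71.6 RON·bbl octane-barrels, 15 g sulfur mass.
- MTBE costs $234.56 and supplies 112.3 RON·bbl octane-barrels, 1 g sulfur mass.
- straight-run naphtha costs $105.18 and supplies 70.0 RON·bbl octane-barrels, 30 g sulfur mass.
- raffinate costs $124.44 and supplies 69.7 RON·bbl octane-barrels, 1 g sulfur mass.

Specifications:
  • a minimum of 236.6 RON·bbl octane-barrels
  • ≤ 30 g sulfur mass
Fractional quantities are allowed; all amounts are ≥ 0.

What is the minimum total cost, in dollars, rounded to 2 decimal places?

$382.05

This is a linear program. Let x1 = barrels of isomerate, x2 = barrels of light naphtha, x3 = barrels of MTBE, x4 = barrels of straight-run naphtha, x5 = barrels of raffinate.
min 162.1x1 + 106.63x2 + 234.56x3 + 105.18x4 + 124.44x5 with:
  86.5x1 + 71.6x2 + 112.3x3 + 70x4 + 69.7x5 ≥ 236.6   (octane-barrels)
  1x1 + 15x2 + 1x3 + 30x4 + 1x5 ≤ 30   (sulfur mass)
  x1, x2, x3, x4, x5 ≥ 0.
The cheapest feasible vertex uses only light naphtha, raffinate; isomerate, MTBE, straight-run naphtha are not used. Binding constraints: octane-barrels and sulfur mass.
That vertex is x2 = 1.9041, x5 = 1.43855.
Total cost: 106.63·1.9041 + 124.44·1.43855 = 382.0473.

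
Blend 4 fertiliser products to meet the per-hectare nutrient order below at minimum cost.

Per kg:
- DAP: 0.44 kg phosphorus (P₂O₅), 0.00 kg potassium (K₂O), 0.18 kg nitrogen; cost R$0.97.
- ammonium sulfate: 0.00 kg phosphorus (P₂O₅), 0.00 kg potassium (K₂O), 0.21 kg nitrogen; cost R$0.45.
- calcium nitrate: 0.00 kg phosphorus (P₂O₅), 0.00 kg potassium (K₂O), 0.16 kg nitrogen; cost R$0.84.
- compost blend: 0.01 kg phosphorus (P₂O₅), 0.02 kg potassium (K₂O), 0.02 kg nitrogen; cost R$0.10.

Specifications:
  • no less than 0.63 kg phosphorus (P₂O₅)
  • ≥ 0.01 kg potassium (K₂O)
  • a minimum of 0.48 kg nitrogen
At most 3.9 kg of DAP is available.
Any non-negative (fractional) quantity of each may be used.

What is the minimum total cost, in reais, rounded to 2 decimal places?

Treat it as an LP. Let x1 = kg of DAP, x2 = kg of ammonium sulfate, x3 = kg of calcium nitrate, x4 = kg of compost blend.
Minimize 0.97x1 + 0.45x2 + 0.84x3 + 0.1x4 s.t.:
  0.44x1 + 0.01x4 ≥ 0.63   (phosphorus (P₂O₅))
  0.02x4 ≥ 0.01   (potassium (K₂O))
  0.18x1 + 0.21x2 + 0.16x3 + 0.02x4 ≥ 0.48   (nitrogen)
  x1 ≤ 3.9
  x1, x2, x3, x4 ≥ 0.
The minimum-cost mix takes nothing from calcium nitrate — only DAP, ammonium sulfate, compost blend. The phosphorus (P₂O₅), potassium (K₂O), nitrogen requirements are met with equality.
So DAP = 1.42 kg, ammonium sulfate = 1.021 kg, compost blend = 0.5 kg.
Cost = 0.97·1.42 + 0.45·1.021 + 0.1·0.5 = 1.8869.

R$1.89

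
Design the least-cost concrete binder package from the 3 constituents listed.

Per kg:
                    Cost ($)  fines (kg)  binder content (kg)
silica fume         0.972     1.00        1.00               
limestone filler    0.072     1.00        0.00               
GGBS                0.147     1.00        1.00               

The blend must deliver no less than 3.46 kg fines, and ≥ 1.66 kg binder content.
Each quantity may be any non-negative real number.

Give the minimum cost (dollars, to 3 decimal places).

$0.374

This is a linear program. Let x1 = kg of silica fume, x2 = kg of limestone filler, x3 = kg of GGBS.
min 0.972x1 + 0.072x2 + 0.147x3 subject to:
  1x1 + 1x2 + 1x3 ≥ 3.46   (fines)
  1x1 + 1x3 ≥ 1.66   (binder content)
  x1, x2, x3 ≥ 0.
The minimum-cost mix takes nothing from silica fume — only limestone filler, GGBS. Binding constraints: fines and binder content.
Solving gives x2 = 1.8, x3 = 1.66.
Objective = 0.072·1.8 + 0.147·1.66 = 0.37362.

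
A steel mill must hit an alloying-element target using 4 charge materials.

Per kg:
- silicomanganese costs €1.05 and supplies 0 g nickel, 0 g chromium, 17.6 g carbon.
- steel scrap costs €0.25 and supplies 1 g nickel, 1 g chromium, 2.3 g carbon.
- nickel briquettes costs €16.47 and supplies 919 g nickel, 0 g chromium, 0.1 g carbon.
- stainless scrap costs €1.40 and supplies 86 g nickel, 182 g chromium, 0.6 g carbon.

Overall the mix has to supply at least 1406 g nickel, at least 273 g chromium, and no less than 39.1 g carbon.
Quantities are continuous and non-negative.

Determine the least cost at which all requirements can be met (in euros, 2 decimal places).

€24.64

Treat it as an LP. Let x1 = kg of silicomanganese, x2 = kg of steel scrap, x3 = kg of nickel briquettes, x4 = kg of stainless scrap.
Minimise 1.05x1 + 0.25x2 + 16.47x3 + 1.4x4 subject to:
  1x2 + 919x3 + 86x4 ≥ 1406   (nickel)
  1x2 + 182x4 ≥ 273   (chromium)
  17.6x1 + 2.3x2 + 0.1x3 + 0.6x4 ≥ 39.1   (carbon)
  x1, x2, x3, x4 ≥ 0.
At the optimum only silicomanganese, stainless scrap are positive (steel scrap, nickel briquettes = 0). Binding constraints: nickel and carbon.
Optimal quantities: silicomanganese = 1.664 kg, stainless scrap = 16.35 kg.
Total cost: 1.05·1.664 + 1.4·16.35 = 24.6372.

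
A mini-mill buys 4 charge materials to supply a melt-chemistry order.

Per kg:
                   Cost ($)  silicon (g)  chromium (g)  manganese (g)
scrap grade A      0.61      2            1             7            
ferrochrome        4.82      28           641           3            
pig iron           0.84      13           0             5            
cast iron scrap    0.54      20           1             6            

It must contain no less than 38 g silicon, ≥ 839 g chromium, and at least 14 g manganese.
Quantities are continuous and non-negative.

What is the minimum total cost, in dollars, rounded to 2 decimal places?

Let x1 = kg of scrap grade A, x2 = kg of ferrochrome, x3 = kg of pig iron, x4 = kg of cast iron scrap.
min 0.61x1 + 4.82x2 + 0.84x3 + 0.54x4 subject to:
  2x1 + 28x2 + 13x3 + 20x4 ≥ 38   (silicon)
  1x1 + 641x2 + 1x4 ≥ 839   (chromium)
  7x1 + 3x2 + 5x3 + 6x4 ≥ 14   (manganese)
  x1, x2, x3, x4 ≥ 0.
The cheapest feasible vertex uses only scrap grade A, ferrochrome; pig iron, cast iron scrap are not used. The chromium and manganese requirements are met with equality.
That vertex is x1 = 1.44, x2 = 1.307.
Cost = 0.61·1.44 + 4.82·1.307 = 7.1781.

$7.18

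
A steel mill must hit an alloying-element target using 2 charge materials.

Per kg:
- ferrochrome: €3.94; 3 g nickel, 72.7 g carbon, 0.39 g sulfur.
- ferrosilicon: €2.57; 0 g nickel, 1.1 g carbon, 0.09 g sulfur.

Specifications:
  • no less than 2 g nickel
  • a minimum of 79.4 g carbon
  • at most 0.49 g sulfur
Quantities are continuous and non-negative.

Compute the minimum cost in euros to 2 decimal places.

Let x1 = kg of ferrochrome, x2 = kg of ferrosilicon.
Minimise 3.94x1 + 2.57x2 s.t.:
  3x1 ≥ 2   (nickel)
  72.7x1 + 1.1x2 ≥ 79.4   (carbon)
  0.39x1 + 0.09x2 ≤ 0.49   (sulfur)
  x1, x2 ≥ 0.
The optimal basis is {ferrochrome}; ferrosilicon drops out. The carbon requirement is met with equality.
Solving gives x1 = 1.092.
Hence cost = 3.94·1.092 = €4.3025.

€4.30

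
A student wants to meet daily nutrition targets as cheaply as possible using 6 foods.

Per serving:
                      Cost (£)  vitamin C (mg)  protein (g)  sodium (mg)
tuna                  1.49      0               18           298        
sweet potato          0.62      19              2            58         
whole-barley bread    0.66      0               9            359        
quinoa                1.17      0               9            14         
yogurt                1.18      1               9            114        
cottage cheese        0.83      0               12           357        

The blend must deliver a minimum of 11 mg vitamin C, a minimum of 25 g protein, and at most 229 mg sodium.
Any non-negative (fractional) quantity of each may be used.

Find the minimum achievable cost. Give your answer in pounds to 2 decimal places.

£2.96

Let x1 = servings of tuna, x2 = servings of sweet potato, x3 = servings of whole-barley bread, x4 = servings of quinoa, x5 = servings of yogurt, x6 = servings of cottage cheese.
min 1.49x1 + 0.62x2 + 0.66x3 + 1.17x4 + 1.18x5 + 0.83x6 with:
  19x2 + 1x5 ≥ 11   (vitamin C)
  18x1 + 2x2 + 9x3 + 9x4 + 9x5 + 12x6 ≥ 25   (protein)
  298x1 + 58x2 + 359x3 + 14x4 + 114x5 + 357x6 ≤ 229   (sodium)
  x1, x2, x3, x4, x5, x6 ≥ 0.
The cheapest feasible vertex uses only tuna, sweet potato, quinoa; whole-barley bread, yogurt, cottage cheese are not used. Binding constraints: vitamin C, protein, sodium.
So tuna = 0.5864 servings, sweet potato = 0.5789 servings, quinoa = 1.476 servings.
Objective = 1.49·0.5864 + 0.62·0.5789 + 1.17·1.476 = 2.9596.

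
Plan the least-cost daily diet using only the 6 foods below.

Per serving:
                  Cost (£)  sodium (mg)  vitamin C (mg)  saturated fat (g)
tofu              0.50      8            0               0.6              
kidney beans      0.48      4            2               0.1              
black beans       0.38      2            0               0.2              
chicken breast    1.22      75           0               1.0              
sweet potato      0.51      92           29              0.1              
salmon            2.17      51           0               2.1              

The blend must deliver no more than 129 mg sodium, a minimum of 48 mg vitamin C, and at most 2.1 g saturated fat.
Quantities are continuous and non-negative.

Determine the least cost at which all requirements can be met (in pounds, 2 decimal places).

Let x1 = servings of tofu, x2 = servings of kidney beans, x3 = servings of black beans, x4 = servings of chicken breast, x5 = servings of sweet potato, x6 = servings of salmon.
Minimise 0.5x1 + 0.48x2 + 0.38x3 + 1.22x4 + 0.51x5 + 2.17x6 subject to:
  8x1 + 4x2 + 2x3 + 75x4 + 92x5 + 51x6 ≤ 129   (sodium)
  2x2 + 29x5 ≥ 48   (vitamin C)
  0.6x1 + 0.1x2 + 0.2x3 + 1x4 + 0.1x5 + 2.1x6 ≤ 2.1   (saturated fat)
  x1, x2, x3, x4, x5, x6 ≥ 0.
The minimum-cost mix takes nothing from tofu, black beans, chicken breast, salmon — only kidney beans, sweet potato. The sodium and vitamin C requirements are met with equality.
Optimal quantities: kidney beans = 9.926 servings, sweet potato = 0.9706 servings.
Hence cost = 0.48·9.926 + 0.51·0.9706 = £5.2595.

£5.26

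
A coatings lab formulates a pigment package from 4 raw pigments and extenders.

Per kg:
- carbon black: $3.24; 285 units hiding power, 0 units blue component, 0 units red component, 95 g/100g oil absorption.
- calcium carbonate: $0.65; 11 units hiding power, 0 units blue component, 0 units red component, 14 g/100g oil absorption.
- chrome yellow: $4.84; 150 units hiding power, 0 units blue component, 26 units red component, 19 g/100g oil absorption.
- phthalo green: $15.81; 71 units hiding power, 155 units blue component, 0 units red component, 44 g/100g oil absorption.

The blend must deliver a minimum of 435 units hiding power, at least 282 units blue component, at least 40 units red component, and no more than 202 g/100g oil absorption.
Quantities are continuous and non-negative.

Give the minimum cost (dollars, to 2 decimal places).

Let x1 = kg of carbon black, x2 = kg of calcium carbonate, x3 = kg of chrome yellow, x4 = kg of phthalo green.
Minimise 3.24x1 + 0.65x2 + 4.84x3 + 15.81x4 s.t.:
  285x1 + 11x2 + 150x3 + 71x4 ≥ 435   (hiding power)
  155x4 ≥ 282   (blue component)
  26x3 ≥ 40   (red component)
  95x1 + 14x2 + 19x3 + 44x4 ≤ 202   (oil absorption)
  x1, x2, x3, x4 ≥ 0.
At the optimum only carbon black, chrome yellow, phthalo green are positive (calcium carbonate = 0). There the hiding power, blue component, red component constraints are tight.
That vertex is x1 = 0.2634, x3 = 1.538, x4 = 1.819.
Hence cost = 3.24·0.2634 + 4.84·1.538 + 15.81·1.819 = $37.0557.

$37.06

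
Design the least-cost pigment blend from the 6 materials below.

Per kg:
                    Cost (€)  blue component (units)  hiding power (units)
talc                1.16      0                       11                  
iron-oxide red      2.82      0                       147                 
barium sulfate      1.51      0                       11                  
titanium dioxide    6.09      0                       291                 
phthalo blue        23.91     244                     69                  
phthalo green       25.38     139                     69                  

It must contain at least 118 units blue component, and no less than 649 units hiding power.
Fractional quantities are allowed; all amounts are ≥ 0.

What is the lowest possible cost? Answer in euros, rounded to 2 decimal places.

Set it up as a linear program. Let x1 = kg of talc, x2 = kg of iron-oxide red, x3 = kg of barium sulfate, x4 = kg of titanium dioxide, x5 = kg of phthalo blue, x6 = kg of phthalo green.
min 1.16x1 + 2.82x2 + 1.51x3 + 6.09x4 + 23.91x5 + 25.38x6 subject to:
  244x5 + 139x6 ≥ 118   (blue component)
  11x1 + 147x2 + 11x3 + 291x4 + 69x5 + 69x6 ≥ 649   (hiding power)
  x1, x2, x3, x4, x5, x6 ≥ 0.
The optimal basis is {iron-oxide red, phthalo blue}; talc, barium sulfate, titanium dioxide, phthalo green drop out. There the blue component and hiding power constraints are tight.
That vertex is x2 = 4.188, x5 = 0.4836.
Total cost: 2.82·4.188 + 23.91·0.4836 = 23.3730.

€23.37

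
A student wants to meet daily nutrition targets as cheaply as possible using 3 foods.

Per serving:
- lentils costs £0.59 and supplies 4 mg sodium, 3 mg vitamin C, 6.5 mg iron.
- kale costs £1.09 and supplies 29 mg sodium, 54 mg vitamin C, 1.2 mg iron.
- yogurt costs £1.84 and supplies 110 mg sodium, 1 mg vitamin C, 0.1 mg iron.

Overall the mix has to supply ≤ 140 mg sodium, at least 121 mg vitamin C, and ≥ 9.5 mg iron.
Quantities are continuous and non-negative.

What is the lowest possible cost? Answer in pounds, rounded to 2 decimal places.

£3.00

Set it up as a linear program. Let x1 = servings of lentils, x2 = servings of kale, x3 = servings of yogurt.
min 0.59x1 + 1.09x2 + 1.84x3 s.t.:
  4x1 + 29x2 + 110x3 ≤ 140   (sodium)
  3x1 + 54x2 + 1x3 ≥ 121   (vitamin C)
  6.5x1 + 1.2x2 + 0.1x3 ≥ 9.5   (iron)
  x1, x2, x3 ≥ 0.
The optimal basis is {lentils, kale}; yogurt drops out. Binding constraints: vitamin C and iron.
Solving gives x1 = 1.059, x2 = 2.182.
Objective = 0.59·1.059 + 1.09·2.182 = 3.0032.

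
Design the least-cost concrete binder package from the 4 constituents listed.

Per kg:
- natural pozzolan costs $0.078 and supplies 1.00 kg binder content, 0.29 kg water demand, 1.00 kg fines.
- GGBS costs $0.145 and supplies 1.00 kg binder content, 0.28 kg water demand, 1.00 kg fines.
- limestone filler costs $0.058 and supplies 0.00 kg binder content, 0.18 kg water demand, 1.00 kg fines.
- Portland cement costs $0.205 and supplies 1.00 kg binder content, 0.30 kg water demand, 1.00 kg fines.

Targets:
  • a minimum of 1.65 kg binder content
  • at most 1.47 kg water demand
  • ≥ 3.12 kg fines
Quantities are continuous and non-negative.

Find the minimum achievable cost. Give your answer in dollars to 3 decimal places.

This is a linear program. Let x1 = kg of natural pozzolan, x2 = kg of GGBS, x3 = kg of limestone filler, x4 = kg of Portland cement.
Minimise 0.078x1 + 0.145x2 + 0.058x3 + 0.205x4 s.t.:
  1x1 + 1x2 + 1x4 ≥ 1.65   (binder content)
  0.29x1 + 0.28x2 + 0.18x3 + 0.3x4 ≤ 1.47   (water demand)
  1x1 + 1x2 + 1x3 + 1x4 ≥ 3.12   (fines)
  x1, x2, x3, x4 ≥ 0.
The cheapest feasible vertex uses only natural pozzolan, limestone filler; GGBS, Portland cement are not used. There the binder content and fines constraints are tight.
That vertex is x1 = 1.65, x3 = 1.47.
Hence cost = 0.078·1.65 + 0.058·1.47 = $0.21396.

$0.214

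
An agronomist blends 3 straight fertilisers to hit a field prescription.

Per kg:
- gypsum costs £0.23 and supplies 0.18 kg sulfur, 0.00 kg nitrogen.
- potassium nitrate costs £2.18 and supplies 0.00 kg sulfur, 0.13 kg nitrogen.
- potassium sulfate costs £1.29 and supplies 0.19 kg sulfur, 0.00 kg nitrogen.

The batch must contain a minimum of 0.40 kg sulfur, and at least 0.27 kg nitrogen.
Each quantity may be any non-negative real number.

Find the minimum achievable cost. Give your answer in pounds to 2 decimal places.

£5.04

Treat it as an LP. Let x1 = kg of gypsum, x2 = kg of potassium nitrate, x3 = kg of potassium sulfate.
min 0.23x1 + 2.18x2 + 1.29x3 s.t.:
  0.18x1 + 0.19x3 ≥ 0.4   (sulfur)
  0.13x2 ≥ 0.27   (nitrogen)
  x1, x2, x3 ≥ 0.
The cheapest feasible vertex uses only gypsum, potassium nitrate; potassium sulfate is not used. There the sulfur and nitrogen constraints are tight.
Optimal quantities: gypsum = 2.222 kg, potassium nitrate = 2.077 kg.
Objective = 0.23·2.222 + 2.18·2.077 = 5.0389.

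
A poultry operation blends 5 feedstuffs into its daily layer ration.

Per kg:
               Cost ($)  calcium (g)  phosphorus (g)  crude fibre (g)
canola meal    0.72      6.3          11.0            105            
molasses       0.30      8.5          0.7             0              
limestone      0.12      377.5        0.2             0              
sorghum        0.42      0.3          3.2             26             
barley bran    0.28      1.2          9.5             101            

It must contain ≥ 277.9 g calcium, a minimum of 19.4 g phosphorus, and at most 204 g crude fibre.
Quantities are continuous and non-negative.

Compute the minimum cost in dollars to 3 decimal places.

Let x1 = kg of canola meal, x2 = kg of molasses, x3 = kg of limestone, x4 = kg of sorghum, x5 = kg of barley bran.
min 0.72x1 + 0.3x2 + 0.12x3 + 0.42x4 + 0.28x5 subject to:
  6.3x1 + 8.5x2 + 377.5x3 + 0.3x4 + 1.2x5 ≥ 277.9   (calcium)
  11x1 + 0.7x2 + 0.2x3 + 3.2x4 + 9.5x5 ≥ 19.4   (phosphorus)
  105x1 + 26x4 + 101x5 ≤ 204   (crude fibre)
  x1, x2, x3, x4, x5 ≥ 0.
The cheapest feasible vertex uses only canola meal, limestone, barley bran; molasses, sorghum are not used. The calcium, phosphorus, crude fibre requirements are met with equality.
So canola meal = 0.05881 kg, limestone = 0.729 kg, barley bran = 1.959 kg.
Cost = 0.72·0.05881 + 0.12·0.729 + 0.28·1.959 = 0.67834.

$0.678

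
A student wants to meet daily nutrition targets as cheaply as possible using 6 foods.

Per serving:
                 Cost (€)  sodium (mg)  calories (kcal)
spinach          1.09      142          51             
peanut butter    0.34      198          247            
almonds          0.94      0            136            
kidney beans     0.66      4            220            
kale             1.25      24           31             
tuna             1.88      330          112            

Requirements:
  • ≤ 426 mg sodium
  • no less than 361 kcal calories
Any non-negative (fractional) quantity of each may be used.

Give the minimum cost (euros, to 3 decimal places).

€0.497

This is a linear program. Let x1 = servings of spinach, x2 = servings of peanut butter, x3 = servings of almonds, x4 = servings of kidney beans, x5 = servings of kale, x6 = servings of tuna.
Minimise 1.09x1 + 0.34x2 + 0.94x3 + 0.66x4 + 1.25x5 + 1.88x6 with:
  142x1 + 198x2 + 4x4 + 24x5 + 330x6 ≤ 426   (sodium)
  51x1 + 247x2 + 136x3 + 220x4 + 31x5 + 112x6 ≥ 361   (calories)
  x1, x2, x3, x4, x5, x6 ≥ 0.
The minimum-cost mix takes nothing from spinach, almonds, kidney beans, kale, tuna — only peanut butter. Binding constraint: calories.
So peanut butter = 1.462 servings.
Objective = 0.34·1.462 = 0.49708.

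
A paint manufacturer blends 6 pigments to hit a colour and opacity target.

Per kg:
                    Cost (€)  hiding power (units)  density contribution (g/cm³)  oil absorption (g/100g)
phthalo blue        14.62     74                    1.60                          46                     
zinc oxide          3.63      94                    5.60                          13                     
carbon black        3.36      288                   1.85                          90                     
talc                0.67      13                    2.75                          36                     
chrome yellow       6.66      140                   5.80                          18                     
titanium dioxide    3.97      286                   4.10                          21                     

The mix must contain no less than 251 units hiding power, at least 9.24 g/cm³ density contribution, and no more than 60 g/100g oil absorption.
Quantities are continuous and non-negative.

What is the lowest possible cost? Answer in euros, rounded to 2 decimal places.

€5.60

Let x1 = kg of phthalo blue, x2 = kg of zinc oxide, x3 = kg of carbon black, x4 = kg of talc, x5 = kg of chrome yellow, x6 = kg of titanium dioxide.
Minimise 14.62x1 + 3.63x2 + 3.36x3 + 0.67x4 + 6.66x5 + 3.97x6 subject to:
  74x1 + 94x2 + 288x3 + 13x4 + 140x5 + 286x6 ≥ 251   (hiding power)
  1.6x1 + 5.6x2 + 1.85x3 + 2.75x4 + 5.8x5 + 4.1x6 ≥ 9.24   (density contribution)
  46x1 + 13x2 + 90x3 + 36x4 + 18x5 + 21x6 ≤ 60   (oil absorption)
  x1, x2, x3, x4, x5, x6 ≥ 0.
The cheapest feasible vertex uses only zinc oxide, talc, titanium dioxide; phthalo blue, carbon black, chrome yellow are not used. Binding constraints: hiding power, density contribution, oil absorption.
That vertex is x2 = 0.6833, x4 = 1.067, x6 = 0.6045.
Total cost: 3.63·0.6833 + 0.67·1.067 + 3.97·0.6045 = 5.5951.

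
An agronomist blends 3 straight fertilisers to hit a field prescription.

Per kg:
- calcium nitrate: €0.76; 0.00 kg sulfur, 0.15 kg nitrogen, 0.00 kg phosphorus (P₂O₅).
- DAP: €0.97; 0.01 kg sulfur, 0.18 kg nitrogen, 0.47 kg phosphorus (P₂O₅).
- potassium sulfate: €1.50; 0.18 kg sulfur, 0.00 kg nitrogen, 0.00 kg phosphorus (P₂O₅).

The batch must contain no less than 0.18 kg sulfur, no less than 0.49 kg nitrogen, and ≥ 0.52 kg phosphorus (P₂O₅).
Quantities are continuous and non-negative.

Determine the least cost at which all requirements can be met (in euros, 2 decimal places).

Let x1 = kg of calcium nitrate, x2 = kg of DAP, x3 = kg of potassium sulfate.
min 0.76x1 + 0.97x2 + 1.5x3 subject to:
  0.01x2 + 0.18x3 ≥ 0.18   (sulfur)
  0.15x1 + 0.18x2 ≥ 0.49   (nitrogen)
  0.47x2 ≥ 0.52   (phosphorus (P₂O₅))
  x1, x2, x3 ≥ 0.
The minimum-cost mix takes nothing from calcium nitrate — only DAP, potassium sulfate. The sulfur and nitrogen requirements are met with equality.
That vertex is x2 = 2.722, x3 = 0.8488.
Objective = 0.97·2.722 + 1.5·0.8488 = 3.9135.

€3.91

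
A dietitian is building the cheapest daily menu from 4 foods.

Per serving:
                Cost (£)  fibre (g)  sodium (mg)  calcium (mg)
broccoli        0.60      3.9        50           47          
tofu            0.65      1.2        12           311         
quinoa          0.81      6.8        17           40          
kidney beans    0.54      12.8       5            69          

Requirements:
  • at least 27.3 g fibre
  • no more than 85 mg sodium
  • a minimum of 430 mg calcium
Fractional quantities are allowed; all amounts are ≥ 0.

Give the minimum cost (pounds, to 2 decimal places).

Set it up as a linear program. Let x1 = servings of broccoli, x2 = servings of tofu, x3 = servings of quinoa, x4 = servings of kidney beans.
Minimize 0.6x1 + 0.65x2 + 0.81x3 + 0.54x4 with:
  3.9x1 + 1.2x2 + 6.8x3 + 12.8x4 ≥ 27.3   (fibre)
  50x1 + 12x2 + 17x3 + 5x4 ≤ 85   (sodium)
  47x1 + 311x2 + 40x3 + 69x4 ≥ 430   (calcium)
  x1, x2, x3, x4 ≥ 0.
The optimal basis is {tofu, kidney beans}; broccoli, quinoa drop out. There the fibre and calcium constraints are tight.
Solving gives x2 = 0.9288, x4 = 2.046.
Objective = 0.65·0.9288 + 0.54·2.046 = 1.7086.

£1.71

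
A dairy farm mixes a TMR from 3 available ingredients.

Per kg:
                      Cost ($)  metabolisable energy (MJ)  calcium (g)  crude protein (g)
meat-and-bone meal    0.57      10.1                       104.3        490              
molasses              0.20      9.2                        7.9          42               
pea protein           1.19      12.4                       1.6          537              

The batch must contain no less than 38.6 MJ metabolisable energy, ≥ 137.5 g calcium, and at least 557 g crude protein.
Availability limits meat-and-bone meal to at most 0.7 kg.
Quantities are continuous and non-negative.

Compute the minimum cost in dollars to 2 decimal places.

$2.03

Let x1 = kg of meat-and-bone meal, x2 = kg of molasses, x3 = kg of pea protein.
min 0.57x1 + 0.2x2 + 1.19x3 with:
  10.1x1 + 9.2x2 + 12.4x3 ≥ 38.6   (metabolisable energy)
  104.3x1 + 7.9x2 + 1.6x3 ≥ 137.5   (calcium)
  490x1 + 42x2 + 537x3 ≥ 557   (crude protein)
  x1 ≤ 0.7
  x1, x2, x3 ≥ 0.
The cheapest feasible vertex uses only meat-and-bone meal, molasses; pea protein is not used. The calcium and the meat-and-bone meal cap requirements are met with equality.
So meat-and-bone meal = 0.7 kg, molasses = 8.163 kg.
Cost = 0.57·0.7 + 0.2·8.163 = 2.0316.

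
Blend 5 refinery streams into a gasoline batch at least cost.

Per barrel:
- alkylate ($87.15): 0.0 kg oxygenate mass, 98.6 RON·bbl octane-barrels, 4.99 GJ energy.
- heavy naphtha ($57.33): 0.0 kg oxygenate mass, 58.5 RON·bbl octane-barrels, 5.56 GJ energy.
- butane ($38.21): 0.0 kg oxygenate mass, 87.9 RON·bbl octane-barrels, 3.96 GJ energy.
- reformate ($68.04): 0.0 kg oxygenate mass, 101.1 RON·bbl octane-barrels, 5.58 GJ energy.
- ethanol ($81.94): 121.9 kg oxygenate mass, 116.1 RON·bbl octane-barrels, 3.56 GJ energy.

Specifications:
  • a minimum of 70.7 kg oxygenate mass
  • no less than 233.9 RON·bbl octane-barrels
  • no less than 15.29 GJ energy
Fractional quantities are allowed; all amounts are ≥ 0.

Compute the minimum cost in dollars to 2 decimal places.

$175.13

Set it up as a linear program. Let x1 = barrels of alkylate, x2 = barrels of heavy naphtha, x3 = barrels of butane, x4 = barrels of reformate, x5 = barrels of ethanol.
Minimize 87.15x1 + 57.33x2 + 38.21x3 + 68.04x4 + 81.94x5 s.t.:
  121.9x5 ≥ 70.7   (oxygenate mass)
  98.6x1 + 58.5x2 + 87.9x3 + 101.1x4 + 116.1x5 ≥ 233.9   (octane-barrels)
  4.99x1 + 5.56x2 + 3.96x3 + 5.58x4 + 3.56x5 ≥ 15.29   (energy)
  x1, x2, x3, x4, x5 ≥ 0.
The cheapest feasible vertex uses only butane, ethanol; alkylate, heavy naphtha, reformate are not used. The oxygenate mass and energy requirements are met with equality.
Solving gives x3 = 3.3397, x5 = 0.57998.
Total cost: 38.21·3.3397 + 81.94·0.57998 = 175.1335.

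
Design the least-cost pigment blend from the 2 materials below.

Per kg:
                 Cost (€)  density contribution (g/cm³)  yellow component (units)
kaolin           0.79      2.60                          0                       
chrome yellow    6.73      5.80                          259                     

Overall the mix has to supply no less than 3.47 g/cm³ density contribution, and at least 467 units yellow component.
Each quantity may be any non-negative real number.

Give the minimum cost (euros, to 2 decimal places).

€12.13

Let x1 = kg of kaolin, x2 = kg of chrome yellow.
Minimise 0.79x1 + 6.73x2 subject to:
  2.6x1 + 5.8x2 ≥ 3.47   (density contribution)
  259x2 ≥ 467   (yellow component)
  x1, x2 ≥ 0.
The minimum-cost mix takes nothing from kaolin — only chrome yellow. Binding constraint: yellow component.
That vertex is x2 = 1.803.
Total cost: 6.73·1.803 = 12.1342.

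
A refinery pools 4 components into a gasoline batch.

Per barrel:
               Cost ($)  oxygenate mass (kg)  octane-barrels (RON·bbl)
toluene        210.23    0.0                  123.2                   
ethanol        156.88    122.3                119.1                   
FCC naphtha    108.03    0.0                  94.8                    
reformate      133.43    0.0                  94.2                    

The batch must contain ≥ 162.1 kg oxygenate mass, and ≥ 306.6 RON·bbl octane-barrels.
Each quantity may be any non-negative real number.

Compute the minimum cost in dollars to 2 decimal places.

$377.43

Treat it as an LP. Let x1 = barrels of toluene, x2 = barrels of ethanol, x3 = barrels of FCC naphtha, x4 = barrels of reformate.
min 210.23x1 + 156.88x2 + 108.03x3 + 133.43x4 with:
  122.3x2 ≥ 162.1   (oxygenate mass)
  123.2x1 + 119.1x2 + 94.8x3 + 94.2x4 ≥ 306.6   (octane-barrels)
  x1, x2, x3, x4 ≥ 0.
The minimum-cost mix takes nothing from toluene, reformate — only ethanol, FCC naphtha. Binding constraints: oxygenate mass and octane-barrels.
Solving gives x2 = 1.3254, x3 = 1.569.
Objective = 156.88·1.3254 + 108.03·1.569 = 377.4278.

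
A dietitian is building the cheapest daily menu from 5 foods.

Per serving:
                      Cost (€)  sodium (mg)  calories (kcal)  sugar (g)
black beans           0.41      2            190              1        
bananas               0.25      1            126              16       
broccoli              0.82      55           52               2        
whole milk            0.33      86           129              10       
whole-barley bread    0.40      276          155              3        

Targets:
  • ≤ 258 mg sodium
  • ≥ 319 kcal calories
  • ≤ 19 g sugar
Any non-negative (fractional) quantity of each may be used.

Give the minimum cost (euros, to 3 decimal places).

Set it up as a linear program. Let x1 = servings of black beans, x2 = servings of bananas, x3 = servings of broccoli, x4 = servings of whole milk, x5 = servings of whole-barley bread.
min 0.41x1 + 0.25x2 + 0.82x3 + 0.33x4 + 0.4x5 subject to:
  2x1 + 1x2 + 55x3 + 86x4 + 276x5 ≤ 258   (sodium)
  190x1 + 126x2 + 52x3 + 129x4 + 155x5 ≥ 319   (calories)
  1x1 + 16x2 + 2x3 + 10x4 + 3x5 ≤ 19   (sugar)
  x1, x2, x3, x4, x5 ≥ 0.
The minimum-cost mix takes nothing from broccoli, whole milk, whole-barley bread — only black beans, bananas. There the calories and sugar constraints are tight.
So black beans = 0.93 servings, bananas = 1.129 servings.
Objective = 0.41·0.93 + 0.25·1.129 = 0.66355.

€0.664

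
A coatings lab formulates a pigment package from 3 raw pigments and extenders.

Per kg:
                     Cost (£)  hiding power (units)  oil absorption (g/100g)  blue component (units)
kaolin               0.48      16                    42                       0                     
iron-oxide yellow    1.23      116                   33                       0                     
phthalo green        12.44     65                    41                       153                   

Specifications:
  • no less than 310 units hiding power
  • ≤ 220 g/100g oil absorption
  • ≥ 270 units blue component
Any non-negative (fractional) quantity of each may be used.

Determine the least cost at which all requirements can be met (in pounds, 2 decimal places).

£24.02

Set it up as a linear program. Let x1 = kg of kaolin, x2 = kg of iron-oxide yellow, x3 = kg of phthalo green.
min 0.48x1 + 1.23x2 + 12.44x3 with:
  16x1 + 116x2 + 65x3 ≥ 310   (hiding power)
  42x1 + 33x2 + 41x3 ≤ 220   (oil absorption)
  153x3 ≥ 270   (blue component)
  x1, x2, x3 ≥ 0.
The cheapest feasible vertex uses only iron-oxide yellow, phthalo green; kaolin is not used. There the hiding power and blue component constraints are tight.
Solving gives x2 = 1.6836, x3 = 1.7647.
Total cost: 1.23·1.6836 + 12.44·1.7647 = 24.0237.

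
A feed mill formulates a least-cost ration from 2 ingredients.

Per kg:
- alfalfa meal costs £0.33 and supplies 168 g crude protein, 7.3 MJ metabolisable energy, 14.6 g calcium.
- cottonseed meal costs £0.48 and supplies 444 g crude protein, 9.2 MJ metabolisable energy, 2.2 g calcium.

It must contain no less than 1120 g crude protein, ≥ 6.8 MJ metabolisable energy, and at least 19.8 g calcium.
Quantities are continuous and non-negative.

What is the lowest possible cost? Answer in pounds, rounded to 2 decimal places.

Treat it as an LP. Let x1 = kg of alfalfa meal, x2 = kg of cottonseed meal.
Minimize 0.33x1 + 0.48x2 s.t.:
  168x1 + 444x2 ≥ 1120   (crude protein)
  7.3x1 + 9.2x2 ≥ 6.8   (metabolisable energy)
  14.6x1 + 2.2x2 ≥ 19.8   (calcium)
  x1, x2 ≥ 0.
Both inputs are positive at the optimum. The crude protein and calcium requirements are met with equality.
So alfalfa meal = 1.035 kg, cottonseed meal = 2.131 kg.
Hence cost = 0.33·1.035 + 0.48·2.131 = £1.3644.

£1.36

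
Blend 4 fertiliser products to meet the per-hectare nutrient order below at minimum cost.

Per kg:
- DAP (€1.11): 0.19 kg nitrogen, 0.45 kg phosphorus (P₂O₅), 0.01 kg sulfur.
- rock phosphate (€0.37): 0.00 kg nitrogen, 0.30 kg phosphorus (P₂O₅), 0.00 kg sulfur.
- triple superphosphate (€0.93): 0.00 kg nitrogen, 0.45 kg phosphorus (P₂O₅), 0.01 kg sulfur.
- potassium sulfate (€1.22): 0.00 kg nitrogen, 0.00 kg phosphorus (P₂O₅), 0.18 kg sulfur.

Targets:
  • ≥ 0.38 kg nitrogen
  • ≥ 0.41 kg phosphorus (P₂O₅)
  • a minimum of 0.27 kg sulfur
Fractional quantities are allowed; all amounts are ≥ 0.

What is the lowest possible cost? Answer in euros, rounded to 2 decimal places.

This is a linear program. Let x1 = kg of DAP, x2 = kg of rock phosphate, x3 = kg of triple superphosphate, x4 = kg of potassium sulfate.
Minimise 1.11x1 + 0.37x2 + 0.93x3 + 1.22x4 subject to:
  0.19x1 ≥ 0.38   (nitrogen)
  0.45x1 + 0.3x2 + 0.45x3 ≥ 0.41   (phosphorus (P₂O₅))
  0.01x1 + 0.01x3 + 0.18x4 ≥ 0.27   (sulfur)
  x1, x2, x3, x4 ≥ 0.
The cheapest feasible vertex uses only DAP, potassium sulfate; rock phosphate, triple superphosphate are not used. The nitrogen and sulfur requirements are met with equality.
That vertex is x1 = 2, x4 = 1.389.
Cost = 1.11·2 + 1.22·1.389 = 3.9146.

€3.91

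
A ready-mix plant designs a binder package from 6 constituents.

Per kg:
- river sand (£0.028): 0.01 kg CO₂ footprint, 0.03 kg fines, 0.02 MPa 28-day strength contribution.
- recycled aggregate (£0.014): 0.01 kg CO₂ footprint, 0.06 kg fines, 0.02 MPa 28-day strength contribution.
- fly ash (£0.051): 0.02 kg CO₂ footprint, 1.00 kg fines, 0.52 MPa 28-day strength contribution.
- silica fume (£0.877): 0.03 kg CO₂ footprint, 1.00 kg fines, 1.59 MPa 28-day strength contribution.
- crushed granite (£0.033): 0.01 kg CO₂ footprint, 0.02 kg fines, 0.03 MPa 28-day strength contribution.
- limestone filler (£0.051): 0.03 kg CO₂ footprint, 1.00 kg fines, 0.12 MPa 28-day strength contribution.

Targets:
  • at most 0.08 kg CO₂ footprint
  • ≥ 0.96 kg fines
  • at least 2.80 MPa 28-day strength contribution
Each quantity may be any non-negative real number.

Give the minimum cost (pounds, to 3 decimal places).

Let x1 = kg of river sand, x2 = kg of recycled aggregate, x3 = kg of fly ash, x4 = kg of silica fume, x5 = kg of crushed granite, x6 = kg of limestone filler.
Minimize 0.028x1 + 0.014x2 + 0.051x3 + 0.877x4 + 0.033x5 + 0.051x6 s.t.:
  0.01x1 + 0.01x2 + 0.02x3 + 0.03x4 + 0.01x5 + 0.03x6 ≤ 0.08   (CO₂ footprint)
  0.03x1 + 0.06x2 + 1x3 + 1x4 + 0.02x5 + 1x6 ≥ 0.96   (fines)
  0.02x1 + 0.02x2 + 0.52x3 + 1.59x4 + 0.03x5 + 0.12x6 ≥ 2.8   (28-day strength contribution)
  x1, x2, x3, x4, x5, x6 ≥ 0.
The cheapest feasible vertex uses only fly ash, silica fume; river sand, recycled aggregate, crushed granite, limestone filler are not used. There the CO₂ footprint and 28-day strength contribution constraints are tight.
That vertex is x3 = 2.667, x4 = 0.8889.
Hence cost = 0.051·2.667 + 0.877·0.8889 = £0.91558.

£0.916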